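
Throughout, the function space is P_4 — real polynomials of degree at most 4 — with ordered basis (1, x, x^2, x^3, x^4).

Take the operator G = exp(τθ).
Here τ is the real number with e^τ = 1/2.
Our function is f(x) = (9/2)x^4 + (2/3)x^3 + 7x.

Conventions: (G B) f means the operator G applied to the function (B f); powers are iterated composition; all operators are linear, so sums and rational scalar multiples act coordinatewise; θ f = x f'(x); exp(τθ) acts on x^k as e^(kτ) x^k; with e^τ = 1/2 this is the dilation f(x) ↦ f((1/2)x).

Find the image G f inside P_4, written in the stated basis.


exp(τθ) x^k = e^(kτ) x^k; with e^τ = 1/2 this sends x^k to (1/2)^k x^k
x ↦ 1/2 x
x^3 ↦ 1/8 x^3
x^4 ↦ 1/16 x^4
applying this coordinatewise to f: exp(τθ) f = (9/32)x^4 + (1/12)x^3 + (7/2)x

g(x) = (9/32)x^4 + (1/12)x^3 + (7/2)x


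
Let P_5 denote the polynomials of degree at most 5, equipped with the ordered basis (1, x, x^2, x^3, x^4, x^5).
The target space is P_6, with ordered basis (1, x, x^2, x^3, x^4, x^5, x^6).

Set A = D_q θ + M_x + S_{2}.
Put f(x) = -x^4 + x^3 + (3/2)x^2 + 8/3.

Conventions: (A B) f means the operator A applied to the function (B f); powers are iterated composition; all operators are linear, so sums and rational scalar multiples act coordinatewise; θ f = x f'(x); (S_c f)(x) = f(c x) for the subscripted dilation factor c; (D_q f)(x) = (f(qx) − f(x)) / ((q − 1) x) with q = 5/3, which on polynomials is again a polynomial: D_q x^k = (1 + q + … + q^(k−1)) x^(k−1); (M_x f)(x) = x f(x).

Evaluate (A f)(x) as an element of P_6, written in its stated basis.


g(x) = -x^5 - 15x^4 - (1663/54)x^3 + (67/3)x^2 + (32/3)x + 8/3

θ f = -4x^4 + 3x^3 + 3x^2
D_q θ f = -(1088/27)x^3 + (49/3)x^2 + 8x
M_x f = -x^5 + x^4 + (3/2)x^3 + (8/3)x
S_{2} f = -16x^4 + 8x^3 + 6x^2 + 8/3
(D_q θ + M_x + S_{2}) f = -x^5 - 15x^4 - (1663/54)x^3 + (67/3)x^2 + (32/3)x + 8/3


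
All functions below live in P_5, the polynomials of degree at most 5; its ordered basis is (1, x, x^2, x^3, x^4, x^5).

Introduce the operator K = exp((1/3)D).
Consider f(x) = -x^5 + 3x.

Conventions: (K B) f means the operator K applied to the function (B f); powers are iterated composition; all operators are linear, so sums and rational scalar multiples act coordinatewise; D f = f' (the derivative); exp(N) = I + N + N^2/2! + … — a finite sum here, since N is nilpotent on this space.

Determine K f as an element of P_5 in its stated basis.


g(x) = -x^5 - (5/3)x^4 - (10/9)x^3 - (10/27)x^2 + (238/81)x + 242/243

order-1 term: -(5/3)x^4 + 1
order-2 term: -(10/9)x^3
order-3 term: -(10/27)x^2
order-4 term: -(5/81)x
order-5 term: -1/243
the series for exp((1/3)D) f terminates at order 5
exp((1/3)D) f = -x^5 - (5/3)x^4 - (10/9)x^3 - (10/27)x^2 + (238/81)x + 242/243


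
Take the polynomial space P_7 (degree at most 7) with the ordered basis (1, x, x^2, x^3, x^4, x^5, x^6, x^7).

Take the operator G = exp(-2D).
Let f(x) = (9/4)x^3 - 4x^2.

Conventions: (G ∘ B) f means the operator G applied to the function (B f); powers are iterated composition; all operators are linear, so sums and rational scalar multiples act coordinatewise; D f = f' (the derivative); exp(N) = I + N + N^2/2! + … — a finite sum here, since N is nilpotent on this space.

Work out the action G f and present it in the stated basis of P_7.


the image equals g(x) = (9/4)x^3 - (35/2)x^2 + 43x - 34

order-1 term: -(27/2)x^2 + 16x
order-2 term: 27x - 16
order-3 term: -18
the series for exp(-2D) f terminates at order 3
exp(-2D) f = (9/4)x^3 - (35/2)x^2 + 43x - 34


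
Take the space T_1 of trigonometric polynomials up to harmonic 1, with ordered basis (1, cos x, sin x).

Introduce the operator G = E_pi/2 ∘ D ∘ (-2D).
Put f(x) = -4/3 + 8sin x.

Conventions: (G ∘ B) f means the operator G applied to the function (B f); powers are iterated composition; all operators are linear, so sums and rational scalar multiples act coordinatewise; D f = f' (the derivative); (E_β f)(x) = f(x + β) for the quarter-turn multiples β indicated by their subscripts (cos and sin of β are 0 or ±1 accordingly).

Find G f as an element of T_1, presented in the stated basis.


g(x) = 16cos x

D f = 8cos x
(-2D) f = -16cos x
D (-2D) f = 16sin x
E_pi/2 D (-2D) f = 16cos x


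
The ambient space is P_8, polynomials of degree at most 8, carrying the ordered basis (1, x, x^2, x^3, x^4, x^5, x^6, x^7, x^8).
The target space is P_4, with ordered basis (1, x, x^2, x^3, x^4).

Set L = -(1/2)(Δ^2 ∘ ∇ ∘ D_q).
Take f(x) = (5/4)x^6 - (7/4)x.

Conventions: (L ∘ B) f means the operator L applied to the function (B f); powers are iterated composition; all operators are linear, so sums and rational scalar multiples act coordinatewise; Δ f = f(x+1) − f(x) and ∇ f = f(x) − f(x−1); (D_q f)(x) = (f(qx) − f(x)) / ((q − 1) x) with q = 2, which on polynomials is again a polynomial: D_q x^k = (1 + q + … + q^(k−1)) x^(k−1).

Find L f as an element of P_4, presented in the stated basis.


the result is g(x) = -(4725/2)x^2 - (4725/2)x - 4725/4

D_q f = (315/4)x^5 - 7/4
∇ D_q f = (1575/4)x^4 - (1575/2)x^3 + (1575/2)x^2 - (1575/4)x + 315/4
Δ (∇ ∘ D_q) f = 1575x^3 + (1575/2)x
Δ Δ (∇ ∘ D_q) f = 4725x^2 + 4725x + 4725/2
(-(1/2)(Δ^2 ∘ ∇ ∘ D_q)) f = -(4725/2)x^2 - (4725/2)x - 4725/4


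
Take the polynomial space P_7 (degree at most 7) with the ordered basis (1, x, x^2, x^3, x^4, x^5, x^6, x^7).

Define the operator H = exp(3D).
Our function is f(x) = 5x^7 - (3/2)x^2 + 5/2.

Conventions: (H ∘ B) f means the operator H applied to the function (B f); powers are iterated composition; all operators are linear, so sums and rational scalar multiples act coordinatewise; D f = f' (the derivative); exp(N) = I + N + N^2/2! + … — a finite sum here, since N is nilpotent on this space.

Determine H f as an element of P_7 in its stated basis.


order-1 term: 105x^6 - 9x
order-2 term: 945x^5 - 27/2
order-3 term: 4725x^4
order-4 term: 14175x^3
order-5 term: 25515x^2
order-6 term: 25515x
order-7 term: 10935
the series for exp(3D) f terminates at order 7
exp(3D) f = 5x^7 + 105x^6 + 945x^5 + 4725x^4 + 14175x^3 + (51027/2)x^2 + 25506x + 10924

g(x) = 5x^7 + 105x^6 + 945x^5 + 4725x^4 + 14175x^3 + (51027/2)x^2 + 25506x + 10924


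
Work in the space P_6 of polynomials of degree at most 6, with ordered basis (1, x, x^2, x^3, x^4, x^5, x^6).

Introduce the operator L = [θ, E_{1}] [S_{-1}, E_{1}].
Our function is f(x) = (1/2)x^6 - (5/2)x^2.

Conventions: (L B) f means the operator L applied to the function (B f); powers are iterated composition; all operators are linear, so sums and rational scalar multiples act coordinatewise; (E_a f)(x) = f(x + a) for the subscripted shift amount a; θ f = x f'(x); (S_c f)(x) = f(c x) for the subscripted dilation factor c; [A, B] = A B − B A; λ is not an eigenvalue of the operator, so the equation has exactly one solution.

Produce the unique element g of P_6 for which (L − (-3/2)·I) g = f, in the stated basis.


write g with unknown coordinates in the stated basis and equate coefficients in (L − (-3/2)·I) g = f
solving from the highest basis element down gives g = (1/3)x^6 - (40/3)x^4 - (160/3)x^3 + 105x^2 - (320/3)x - 4184/9
check: L g = 20x^4 + 80x^3 - 160x^2 + 160x + 2092/3
so L g − (-3/2)·g = (1/2)x^6 - (5/2)x^2 = f ✓

the result is g(x) = (1/3)x^6 - (40/3)x^4 - (160/3)x^3 + 105x^2 - (320/3)x - 4184/9


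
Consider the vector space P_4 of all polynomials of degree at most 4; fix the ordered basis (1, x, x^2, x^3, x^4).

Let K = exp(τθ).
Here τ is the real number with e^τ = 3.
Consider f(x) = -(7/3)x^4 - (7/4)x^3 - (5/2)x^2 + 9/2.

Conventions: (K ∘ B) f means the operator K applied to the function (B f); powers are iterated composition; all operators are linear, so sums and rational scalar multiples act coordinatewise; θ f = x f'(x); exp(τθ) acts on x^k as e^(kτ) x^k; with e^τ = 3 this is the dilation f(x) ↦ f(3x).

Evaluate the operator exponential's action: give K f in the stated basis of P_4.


g(x) = -189x^4 - (189/4)x^3 - (45/2)x^2 + 9/2

exp(τθ) x^k = e^(kτ) x^k; with e^τ = 3 this sends x^k to 3^k x^k
x^2 ↦ 9 x^2
x^3 ↦ 27 x^3
x^4 ↦ 81 x^4
applying this coordinatewise to f: exp(τθ) f = -189x^4 - (189/4)x^3 - (45/2)x^2 + 9/2


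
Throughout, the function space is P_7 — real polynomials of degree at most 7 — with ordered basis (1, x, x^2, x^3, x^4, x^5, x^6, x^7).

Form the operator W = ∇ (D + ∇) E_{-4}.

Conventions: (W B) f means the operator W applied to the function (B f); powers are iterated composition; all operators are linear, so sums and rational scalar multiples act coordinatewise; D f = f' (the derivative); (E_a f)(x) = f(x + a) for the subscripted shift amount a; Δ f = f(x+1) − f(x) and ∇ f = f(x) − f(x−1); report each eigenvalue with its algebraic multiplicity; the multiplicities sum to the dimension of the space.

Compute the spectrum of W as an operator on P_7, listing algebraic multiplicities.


λ = 0 (multiplicity 8)

image of 1: 0
image of x: 0
image of x^2: 4
image of x^3: 12x - 57
image of x^4: 24x^2 - 228x + 546
image of x^5: 40x^3 - 570x^2 + 2730x - 4395
image of x^6: 60x^4 - 1140x^3 + 8190x^2 - 26370x + 32108
image of x^7: 84x^5 - 1995x^4 + 19110x^3 - 92295x^2 + 224756x - 220773
the matrix is upper triangular; its diagonal is (0, 0, 0, 0, 0, 0, 0, 0)
for a triangular matrix the eigenvalues are the diagonal entries, with algebraic multiplicity their repetition count


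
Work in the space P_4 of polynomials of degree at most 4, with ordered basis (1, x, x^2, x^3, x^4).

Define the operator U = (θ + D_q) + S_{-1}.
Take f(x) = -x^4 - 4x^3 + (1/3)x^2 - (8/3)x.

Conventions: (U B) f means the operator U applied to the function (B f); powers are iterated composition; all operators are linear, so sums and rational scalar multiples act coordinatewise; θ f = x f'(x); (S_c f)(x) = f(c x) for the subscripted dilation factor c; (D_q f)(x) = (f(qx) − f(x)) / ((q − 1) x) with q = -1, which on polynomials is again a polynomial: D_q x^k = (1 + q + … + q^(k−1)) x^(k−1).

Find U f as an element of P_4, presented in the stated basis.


θ f = -4x^4 - 12x^3 + (2/3)x^2 - (8/3)x
D_q f = -4x^2 - 8/3
(θ + D_q) f = -4x^4 - 12x^3 - (10/3)x^2 - (8/3)x - 8/3
S_{-1} f = -x^4 + 4x^3 + (1/3)x^2 + (8/3)x
((θ + D_q) + S_{-1}) f = -5x^4 - 8x^3 - 3x^2 - 8/3

g(x) = -5x^4 - 8x^3 - 3x^2 - 8/3


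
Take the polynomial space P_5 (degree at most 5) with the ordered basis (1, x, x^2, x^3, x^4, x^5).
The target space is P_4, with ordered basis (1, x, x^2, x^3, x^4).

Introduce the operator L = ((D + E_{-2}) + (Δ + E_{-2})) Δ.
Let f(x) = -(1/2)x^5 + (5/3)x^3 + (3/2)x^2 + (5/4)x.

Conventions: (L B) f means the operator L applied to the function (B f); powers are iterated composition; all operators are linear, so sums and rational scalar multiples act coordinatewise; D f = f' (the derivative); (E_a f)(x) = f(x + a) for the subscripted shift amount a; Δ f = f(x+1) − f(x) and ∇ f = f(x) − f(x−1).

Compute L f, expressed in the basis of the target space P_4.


the result is g(x) = -5x^4 + 10x^3 - 105x^2 + 26x - 32/3

Δ f = -(5/2)x^4 - 5x^3 + (11/2)x + 47/12
D Δ f = -10x^3 - 15x^2 + 11/2
E_{-2} Δ f = -(5/2)x^4 + 15x^3 - 30x^2 + (51/2)x - 85/12
(D + E_{-2}) Δ f = -(5/2)x^4 + 5x^3 - 45x^2 + (51/2)x - 19/12
Δ Δ f = -10x^3 - 30x^2 - 25x - 2
E_{-2} Δ f = -(5/2)x^4 + 15x^3 - 30x^2 + (51/2)x - 85/12
(Δ + E_{-2}) Δ f = -(5/2)x^4 + 5x^3 - 60x^2 + (1/2)x - 109/12
((D + E_{-2}) + (Δ + E_{-2})) Δ f = -5x^4 + 10x^3 - 105x^2 + 26x - 32/3


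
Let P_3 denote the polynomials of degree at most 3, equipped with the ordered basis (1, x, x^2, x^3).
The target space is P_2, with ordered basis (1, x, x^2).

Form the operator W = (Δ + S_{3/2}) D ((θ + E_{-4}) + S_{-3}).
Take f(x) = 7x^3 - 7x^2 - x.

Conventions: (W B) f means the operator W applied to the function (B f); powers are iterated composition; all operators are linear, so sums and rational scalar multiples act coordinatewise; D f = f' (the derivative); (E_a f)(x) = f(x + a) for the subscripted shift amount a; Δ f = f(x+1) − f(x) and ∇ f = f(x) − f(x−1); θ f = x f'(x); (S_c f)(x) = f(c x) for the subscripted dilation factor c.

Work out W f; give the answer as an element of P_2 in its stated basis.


g(x) = -(4347/4)x^2 - 1470x - 426

θ f = 21x^3 - 14x^2 - x
E_{-4} f = 7x^3 - 91x^2 + 391x - 556
(θ + E_{-4}) f = 28x^3 - 105x^2 + 390x - 556
S_{-3} f = -189x^3 - 63x^2 + 3x
((θ + E_{-4}) + S_{-3}) f = -161x^3 - 168x^2 + 393x - 556
D ((θ + E_{-4}) + S_{-3}) f = -483x^2 - 336x + 393
Δ D ((θ + E_{-4}) + S_{-3}) f = -966x - 819
S_{3/2} D ((θ + E_{-4}) + S_{-3}) f = -(4347/4)x^2 - 504x + 393
(Δ + S_{3/2}) D ((θ + E_{-4}) + S_{-3}) f = -(4347/4)x^2 - 1470x - 426


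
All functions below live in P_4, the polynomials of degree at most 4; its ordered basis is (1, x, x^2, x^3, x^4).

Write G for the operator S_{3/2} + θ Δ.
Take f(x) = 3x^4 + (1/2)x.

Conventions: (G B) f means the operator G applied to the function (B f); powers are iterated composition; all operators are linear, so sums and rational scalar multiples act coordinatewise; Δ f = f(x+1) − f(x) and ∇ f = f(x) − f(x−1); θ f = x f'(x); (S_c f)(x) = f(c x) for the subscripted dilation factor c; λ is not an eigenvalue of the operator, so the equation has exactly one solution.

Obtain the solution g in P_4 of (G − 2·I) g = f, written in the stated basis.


write g with unknown coordinates in the stated basis and equate coefficients in (G − 2·I) g = f
solving from the highest basis element down gives g = (48/49)x^4 - (4608/539)x^3 + (85248/539)x^2 + (317029/539)x
check: G g = (243/49)x^4 - (9216/539)x^3 + (170496/539)x^2 + (1268655/1078)x
so G g − 2·g = 3x^4 + (1/2)x = f ✓

g(x) = (48/49)x^4 - (4608/539)x^3 + (85248/539)x^2 + (317029/539)x


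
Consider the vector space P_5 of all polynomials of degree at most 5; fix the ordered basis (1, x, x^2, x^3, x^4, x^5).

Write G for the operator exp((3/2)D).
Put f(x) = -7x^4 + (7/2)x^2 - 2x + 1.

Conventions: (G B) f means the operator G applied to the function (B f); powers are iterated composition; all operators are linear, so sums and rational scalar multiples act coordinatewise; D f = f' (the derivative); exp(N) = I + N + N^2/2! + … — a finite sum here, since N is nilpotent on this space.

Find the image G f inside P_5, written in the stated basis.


the image equals g(x) = -7x^4 - 42x^3 - 91x^2 - 86x - 473/16

order-1 term: -42x^3 + (21/2)x - 3
order-2 term: -(189/2)x^2 + 63/8
order-3 term: -(189/2)x
order-4 term: -567/16
the series for exp((3/2)D) f terminates at order 4
exp((3/2)D) f = -7x^4 - 42x^3 - 91x^2 - 86x - 473/16


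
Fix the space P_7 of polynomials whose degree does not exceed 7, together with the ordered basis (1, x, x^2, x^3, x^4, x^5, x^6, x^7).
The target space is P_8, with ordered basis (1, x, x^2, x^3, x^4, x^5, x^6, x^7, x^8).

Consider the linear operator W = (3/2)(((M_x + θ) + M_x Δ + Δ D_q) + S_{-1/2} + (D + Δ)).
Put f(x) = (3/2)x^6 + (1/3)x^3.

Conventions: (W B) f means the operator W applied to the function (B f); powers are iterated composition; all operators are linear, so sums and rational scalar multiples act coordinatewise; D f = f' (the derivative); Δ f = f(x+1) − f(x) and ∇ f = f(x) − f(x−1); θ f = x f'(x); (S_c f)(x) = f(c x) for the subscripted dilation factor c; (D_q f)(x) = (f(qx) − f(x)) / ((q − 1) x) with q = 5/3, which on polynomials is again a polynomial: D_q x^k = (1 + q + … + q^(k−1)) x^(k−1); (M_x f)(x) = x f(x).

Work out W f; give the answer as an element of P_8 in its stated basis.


M_x f = (3/2)x^7 + (1/3)x^4
θ f = 9x^6 + x^3
(M_x + θ) f = (3/2)x^7 + 9x^6 + (1/3)x^4 + x^3
Δ f = 9x^5 + (45/2)x^4 + 30x^3 + (47/2)x^2 + 10x + 11/6
M_x Δ f = 9x^6 + (45/2)x^5 + 30x^4 + (47/2)x^3 + 10x^2 + (11/6)x
D_q f = (3724/81)x^5 + (49/27)x^2
Δ D_q f = (18620/81)x^4 + (37240/81)x^3 + (37240/81)x^2 + (18914/81)x + 3871/81
((M_x + θ) + M_x Δ + Δ D_q) f = (3/2)x^7 + 18x^6 + (45/2)x^5 + (21077/81)x^4 + (78449/162)x^3 + (38050/81)x^2 + (38125/162)x + 3871/81
S_{-1/2} f = (3/128)x^6 - (1/24)x^3
D f = 9x^5 + x^2
Δ f = 9x^5 + (45/2)x^4 + 30x^3 + (47/2)x^2 + 10x + 11/6
(D + Δ) f = 18x^5 + (45/2)x^4 + 30x^3 + (49/2)x^2 + 10x + 11/6
(((M_x + θ) + M_x Δ + Δ D_q) + S_{-1/2} + (D + Δ)) f = (3/2)x^7 + (2307/128)x^6 + (81/2)x^5 + (45799/162)x^4 + (333209/648)x^3 + (80069/162)x^2 + (39745/162)x + 8039/162
((3/2)(((M_x + θ) + M_x Δ + Δ D_q) + S_{-1/2} + (D + Δ))) f = (9/4)x^7 + (6921/256)x^6 + (243/4)x^5 + (45799/108)x^4 + (333209/432)x^3 + (80069/108)x^2 + (39745/108)x + 8039/108

the image equals g(x) = (9/4)x^7 + (6921/256)x^6 + (243/4)x^5 + (45799/108)x^4 + (333209/432)x^3 + (80069/108)x^2 + (39745/108)x + 8039/108


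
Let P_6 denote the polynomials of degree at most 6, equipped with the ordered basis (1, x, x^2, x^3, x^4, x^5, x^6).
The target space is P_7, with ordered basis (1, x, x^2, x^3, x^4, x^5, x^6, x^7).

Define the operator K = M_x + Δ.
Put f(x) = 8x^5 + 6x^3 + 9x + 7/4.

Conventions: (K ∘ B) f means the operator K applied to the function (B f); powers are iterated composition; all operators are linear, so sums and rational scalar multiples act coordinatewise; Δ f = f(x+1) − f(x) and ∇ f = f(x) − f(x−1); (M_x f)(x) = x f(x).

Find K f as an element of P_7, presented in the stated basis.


M_x f = 8x^6 + 6x^4 + 9x^2 + (7/4)x
Δ f = 40x^4 + 80x^3 + 98x^2 + 58x + 23
(M_x + Δ) f = 8x^6 + 46x^4 + 80x^3 + 107x^2 + (239/4)x + 23

the result is g(x) = 8x^6 + 46x^4 + 80x^3 + 107x^2 + (239/4)x + 23


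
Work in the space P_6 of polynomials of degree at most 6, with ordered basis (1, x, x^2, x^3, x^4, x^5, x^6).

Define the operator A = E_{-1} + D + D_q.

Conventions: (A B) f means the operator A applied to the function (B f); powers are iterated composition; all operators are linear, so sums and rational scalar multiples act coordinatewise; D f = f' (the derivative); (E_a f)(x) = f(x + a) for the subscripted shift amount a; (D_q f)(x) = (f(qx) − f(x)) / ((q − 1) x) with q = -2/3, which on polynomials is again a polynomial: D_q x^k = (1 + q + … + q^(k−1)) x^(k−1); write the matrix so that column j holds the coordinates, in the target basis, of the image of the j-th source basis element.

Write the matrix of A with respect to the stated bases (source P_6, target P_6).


the matrix is [[1, 1, 1, -1, 1, -1, 1]; [0, 1, 1/3, 3, -4, 5, -6]; [0, 0, 1, 7/9, 6, -10, 15]; [0, 0, 0, 1, 13/27, 10, -20]; [0, 0, 0, 0, 1, 55/81, 15]; [0, 0, 0, 0, 0, 1, 133/243]; [0, 0, 0, 0, 0, 0, 1]] (rows listed top to bottom)

image of 1: 1
image of x: x + 1
image of x^2: x^2 + (1/3)x + 1
image of x^3: x^3 + (7/9)x^2 + 3x - 1
image of x^4: x^4 + (13/27)x^3 + 6x^2 - 4x + 1
image of x^5: x^5 + (55/81)x^4 + 10x^3 - 10x^2 + 5x - 1
image of x^6: x^6 + (133/243)x^5 + 15x^4 - 20x^3 + 15x^2 - 6x + 1
each image's coordinates form column j of the matrix


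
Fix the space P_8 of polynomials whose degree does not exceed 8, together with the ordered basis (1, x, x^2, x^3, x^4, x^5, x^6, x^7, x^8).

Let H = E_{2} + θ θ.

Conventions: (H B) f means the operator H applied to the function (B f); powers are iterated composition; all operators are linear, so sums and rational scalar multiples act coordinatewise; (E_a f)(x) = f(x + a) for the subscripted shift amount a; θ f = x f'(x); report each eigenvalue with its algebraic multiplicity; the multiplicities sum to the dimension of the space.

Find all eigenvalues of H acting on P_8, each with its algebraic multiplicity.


λ = 1 (multiplicity 1), λ = 2 (multiplicity 1), λ = 5 (multiplicity 1), λ = 10 (multiplicity 1), λ = 17 (multiplicity 1), λ = 26 (multiplicity 1), λ = 37 (multiplicity 1), λ = 50 (multiplicity 1), λ = 65 (multiplicity 1)

image of 1: 1
image of x: 2x + 2
image of x^2: 5x^2 + 4x + 4
image of x^3: 10x^3 + 6x^2 + 12x + 8
image of x^4: 17x^4 + 8x^3 + 24x^2 + 32x + 16
image of x^5: 26x^5 + 10x^4 + 40x^3 + 80x^2 + 80x + 32
image of x^6: 37x^6 + 12x^5 + 60x^4 + 160x^3 + 240x^2 + 192x + 64
image of x^7: 50x^7 + 14x^6 + 84x^5 + 280x^4 + 560x^3 + 672x^2 + 448x + 128
image of x^8: 65x^8 + 16x^7 + 112x^6 + 448x^5 + 1120x^4 + 1792x^3 + 1792x^2 + 1024x + 256
the matrix is upper triangular; its diagonal is (1, 2, 5, 10, 17, 26, 37, 50, 65)
for a triangular matrix the eigenvalues are the diagonal entries, with algebraic multiplicity their repetition count


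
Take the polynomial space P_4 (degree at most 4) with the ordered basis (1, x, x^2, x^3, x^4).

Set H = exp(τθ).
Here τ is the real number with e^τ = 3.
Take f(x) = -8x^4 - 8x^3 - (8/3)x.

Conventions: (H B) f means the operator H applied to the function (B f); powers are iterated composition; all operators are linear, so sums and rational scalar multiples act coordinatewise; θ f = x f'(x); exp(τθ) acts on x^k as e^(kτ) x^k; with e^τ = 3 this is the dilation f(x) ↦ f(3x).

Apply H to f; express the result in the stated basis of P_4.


the result is g(x) = -648x^4 - 216x^3 - 8x

exp(τθ) x^k = e^(kτ) x^k; with e^τ = 3 this sends x^k to 3^k x^k
x ↦ 3 x
x^3 ↦ 27 x^3
x^4 ↦ 81 x^4
applying this coordinatewise to f: exp(τθ) f = -648x^4 - 216x^3 - 8x


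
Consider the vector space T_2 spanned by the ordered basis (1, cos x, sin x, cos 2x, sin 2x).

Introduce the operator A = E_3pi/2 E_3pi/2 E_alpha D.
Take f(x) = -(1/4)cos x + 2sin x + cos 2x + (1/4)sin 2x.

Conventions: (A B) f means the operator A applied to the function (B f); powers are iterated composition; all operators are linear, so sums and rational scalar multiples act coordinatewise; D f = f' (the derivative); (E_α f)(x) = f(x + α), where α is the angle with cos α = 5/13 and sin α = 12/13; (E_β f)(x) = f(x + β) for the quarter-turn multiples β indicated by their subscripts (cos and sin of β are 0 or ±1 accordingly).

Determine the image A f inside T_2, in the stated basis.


the result is g(x) = -cos x + (7/4)sin x - (599/338)cos 2x + (178/169)sin 2x

D f = 2cos x + (1/4)sin x + (1/2)cos 2x - 2sin 2x
E_alpha D f = cos x - (7/4)sin x - (599/338)cos 2x + (178/169)sin 2x
E_3pi/2 (E_alpha D) f = (7/4)cos x + sin x + (599/338)cos 2x - (178/169)sin 2x
E_3pi/2 E_3pi/2 (E_alpha D) f = -cos x + (7/4)sin x - (599/338)cos 2x + (178/169)sin 2x


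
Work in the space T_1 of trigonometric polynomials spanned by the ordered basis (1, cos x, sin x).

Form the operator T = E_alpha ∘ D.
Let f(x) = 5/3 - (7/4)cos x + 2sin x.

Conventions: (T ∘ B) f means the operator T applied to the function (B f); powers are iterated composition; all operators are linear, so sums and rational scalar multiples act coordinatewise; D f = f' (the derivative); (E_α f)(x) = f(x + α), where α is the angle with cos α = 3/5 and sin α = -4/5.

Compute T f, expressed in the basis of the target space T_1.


D f = 2cos x + (7/4)sin x
E_alpha D f = -(1/5)cos x + (53/20)sin x

the result is g(x) = -(1/5)cos x + (53/20)sin x


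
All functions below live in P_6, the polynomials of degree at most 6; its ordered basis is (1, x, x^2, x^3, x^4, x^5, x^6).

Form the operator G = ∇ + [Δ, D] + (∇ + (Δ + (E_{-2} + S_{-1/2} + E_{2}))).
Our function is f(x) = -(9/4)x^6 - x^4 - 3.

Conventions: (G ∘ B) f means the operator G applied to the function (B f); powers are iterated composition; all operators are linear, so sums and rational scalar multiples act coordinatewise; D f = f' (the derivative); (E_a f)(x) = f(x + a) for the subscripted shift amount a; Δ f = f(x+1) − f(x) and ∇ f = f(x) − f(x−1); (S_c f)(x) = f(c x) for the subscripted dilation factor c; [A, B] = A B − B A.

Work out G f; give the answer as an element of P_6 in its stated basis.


the image equals g(x) = -(1161/256)x^6 - (81/2)x^5 - (3813/16)x^4 - 147x^3 - (4353/4)x^2 - (105/2)x - 1303/4

∇ f = -(27/2)x^5 + (135/4)x^4 - 49x^3 + (159/4)x^2 - (35/2)x + 13/4
D f = -(27/2)x^5 - 4x^3
Δ D f = -(135/2)x^4 - 135x^3 - 147x^2 - (159/2)x - 35/2
Δ f = -(27/2)x^5 - (135/4)x^4 - 49x^3 - (159/4)x^2 - (35/2)x - 13/4
D Δ f = -(135/2)x^4 - 135x^3 - 147x^2 - (159/2)x - 35/2
[Δ, D] f = 0
∇ f = -(27/2)x^5 + (135/4)x^4 - 49x^3 + (159/4)x^2 - (35/2)x + 13/4
Δ f = -(27/2)x^5 - (135/4)x^4 - 49x^3 - (159/4)x^2 - (35/2)x - 13/4
E_{-2} f = -(9/4)x^6 + 27x^5 - 136x^4 + 368x^3 - 564x^2 + 464x - 163
S_{-1/2} f = -(9/256)x^6 - (1/16)x^4 - 3
E_{2} f = -(9/4)x^6 - 27x^5 - 136x^4 - 368x^3 - 564x^2 - 464x - 163
(E_{-2} + S_{-1/2} + E_{2}) f = -(1161/256)x^6 - (4353/16)x^4 - 1128x^2 - 329
(Δ + (E_{-2} + S_{-1/2} + E_{2})) f = -(1161/256)x^6 - (27/2)x^5 - (4893/16)x^4 - 49x^3 - (4671/4)x^2 - (35/2)x - 1329/4
(∇ + (Δ + (E_{-2} + S_{-1/2} + E_{2}))) f = -(1161/256)x^6 - 27x^5 - (4353/16)x^4 - 98x^3 - 1128x^2 - 35x - 329
(∇ + [Δ, D] + (∇ + (Δ + (E_{-2} + S_{-1/2} + E_{2})))) f = -(1161/256)x^6 - (81/2)x^5 - (3813/16)x^4 - 147x^3 - (4353/4)x^2 - (105/2)x - 1303/4


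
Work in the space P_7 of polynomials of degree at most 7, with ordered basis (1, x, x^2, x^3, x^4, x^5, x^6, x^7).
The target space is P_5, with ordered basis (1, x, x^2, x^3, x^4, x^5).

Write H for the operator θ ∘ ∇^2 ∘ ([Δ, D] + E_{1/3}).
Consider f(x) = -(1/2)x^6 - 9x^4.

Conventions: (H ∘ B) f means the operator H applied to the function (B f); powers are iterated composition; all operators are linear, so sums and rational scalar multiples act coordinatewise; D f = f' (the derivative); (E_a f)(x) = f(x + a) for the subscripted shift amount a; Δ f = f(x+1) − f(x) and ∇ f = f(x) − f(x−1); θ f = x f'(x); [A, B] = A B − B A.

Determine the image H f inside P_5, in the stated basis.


D f = -3x^5 - 36x^3
Δ D f = -15x^4 - 30x^3 - 138x^2 - 123x - 39
Δ f = -3x^5 - (15/2)x^4 - 46x^3 - (123/2)x^2 - 39x - 19/2
D Δ f = -15x^4 - 30x^3 - 138x^2 - 123x - 39
[Δ, D] f = 0
E_{1/3} f = -(1/2)x^6 - x^5 - (59/6)x^4 - (334/27)x^3 - (329/54)x^2 - (109/81)x - 163/1458
([Δ, D] + E_{1/3}) f = -(1/2)x^6 - x^5 - (59/6)x^4 - (334/27)x^3 - (329/54)x^2 - (109/81)x - 163/1458
∇ ([Δ, D] + E_{1/3}) f = -3x^5 + (5/2)x^4 - (118/3)x^3 + (349/18)x^2 - (335/27)x + 277/162
∇ ∇ ([Δ, D] + E_{1/3}) f = -15x^4 + 40x^3 - 163x^2 + (1636/9)x - 2069/27
θ ∇^2 ([Δ, D] + E_{1/3}) f = -60x^4 + 120x^3 - 326x^2 + (1636/9)x

the result is g(x) = -60x^4 + 120x^3 - 326x^2 + (1636/9)x


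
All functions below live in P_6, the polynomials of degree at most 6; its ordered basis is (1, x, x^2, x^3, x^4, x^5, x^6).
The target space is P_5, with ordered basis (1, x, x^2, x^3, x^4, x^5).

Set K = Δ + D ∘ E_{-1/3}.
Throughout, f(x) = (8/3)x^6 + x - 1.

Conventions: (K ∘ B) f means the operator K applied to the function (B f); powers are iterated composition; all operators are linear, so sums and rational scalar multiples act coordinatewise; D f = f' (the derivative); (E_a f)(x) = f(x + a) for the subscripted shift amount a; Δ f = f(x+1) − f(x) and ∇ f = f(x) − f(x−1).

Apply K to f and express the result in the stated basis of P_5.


Δ f = 16x^5 + 40x^4 + (160/3)x^3 + 40x^2 + 16x + 11/3
E_{-1/3} f = (8/3)x^6 - (16/3)x^5 + (40/9)x^4 - (160/81)x^3 + (40/81)x^2 + (227/243)x - 2908/2187
D E_{-1/3} f = 16x^5 - (80/3)x^4 + (160/9)x^3 - (160/27)x^2 + (80/81)x + 227/243
(Δ + D ∘ E_{-1/3}) f = 32x^5 + (40/3)x^4 + (640/9)x^3 + (920/27)x^2 + (1376/81)x + 1118/243

the result is g(x) = 32x^5 + (40/3)x^4 + (640/9)x^3 + (920/27)x^2 + (1376/81)x + 1118/243


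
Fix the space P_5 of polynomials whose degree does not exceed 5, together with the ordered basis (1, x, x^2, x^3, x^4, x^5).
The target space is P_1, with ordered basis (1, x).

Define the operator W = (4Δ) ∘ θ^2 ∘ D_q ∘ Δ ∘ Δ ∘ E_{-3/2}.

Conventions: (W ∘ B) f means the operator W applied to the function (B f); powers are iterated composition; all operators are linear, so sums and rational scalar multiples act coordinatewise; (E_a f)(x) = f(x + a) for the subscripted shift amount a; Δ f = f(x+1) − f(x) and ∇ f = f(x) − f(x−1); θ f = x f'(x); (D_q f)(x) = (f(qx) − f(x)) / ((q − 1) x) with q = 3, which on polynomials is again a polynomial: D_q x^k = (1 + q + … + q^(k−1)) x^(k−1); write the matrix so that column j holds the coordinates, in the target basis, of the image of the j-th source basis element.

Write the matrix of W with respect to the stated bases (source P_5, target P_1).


the matrix is [[0, 0, 0, 0, 192, 3680]; [0, 0, 0, 0, 0, 8320]] (rows listed top to bottom)

image of 1: 0
image of x: 0
image of x^2: 0
image of x^3: 0
image of x^4: 192
image of x^5: 8320x + 3680
each image's coordinates form column j of the matrix


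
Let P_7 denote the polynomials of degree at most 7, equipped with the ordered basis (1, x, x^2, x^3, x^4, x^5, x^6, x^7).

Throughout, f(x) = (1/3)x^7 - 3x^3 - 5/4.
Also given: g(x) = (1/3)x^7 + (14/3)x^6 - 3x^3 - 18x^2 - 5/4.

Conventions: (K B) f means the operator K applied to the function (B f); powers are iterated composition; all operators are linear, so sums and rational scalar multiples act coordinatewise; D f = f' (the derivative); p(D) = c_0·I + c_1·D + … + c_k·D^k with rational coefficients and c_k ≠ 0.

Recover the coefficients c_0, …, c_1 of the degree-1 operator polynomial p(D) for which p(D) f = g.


D^0 f = (1/3)x^7 - 3x^3 - 5/4
D^1 f = (7/3)x^6 - 9x^2
matching coefficients of g against c_0 f + c_1 Df + … from the top degree down determines the c_i
solution: c_0 = 1, c_1 = 2

p(D) = I + 2·D, i.e. c_0 = 1, c_1 = 2


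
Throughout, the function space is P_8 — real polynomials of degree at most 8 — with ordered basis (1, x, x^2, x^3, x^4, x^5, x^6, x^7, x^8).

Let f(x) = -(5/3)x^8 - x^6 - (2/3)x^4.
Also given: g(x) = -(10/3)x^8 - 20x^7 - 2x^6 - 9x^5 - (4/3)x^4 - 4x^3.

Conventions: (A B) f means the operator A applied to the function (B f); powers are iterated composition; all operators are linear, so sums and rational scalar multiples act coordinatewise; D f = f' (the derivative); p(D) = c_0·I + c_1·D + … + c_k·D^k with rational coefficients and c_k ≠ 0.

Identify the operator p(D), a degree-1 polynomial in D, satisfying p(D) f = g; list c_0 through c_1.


D^0 f = -(5/3)x^8 - x^6 - (2/3)x^4
D^1 f = -(40/3)x^7 - 6x^5 - (8/3)x^3
matching coefficients of g against c_0 f + c_1 Df + … from the top degree down determines the c_i
solution: c_0 = 2, c_1 = 3/2

p(D) = 2·I + (3/2)·D, i.e. c_0 = 2, c_1 = 3/2


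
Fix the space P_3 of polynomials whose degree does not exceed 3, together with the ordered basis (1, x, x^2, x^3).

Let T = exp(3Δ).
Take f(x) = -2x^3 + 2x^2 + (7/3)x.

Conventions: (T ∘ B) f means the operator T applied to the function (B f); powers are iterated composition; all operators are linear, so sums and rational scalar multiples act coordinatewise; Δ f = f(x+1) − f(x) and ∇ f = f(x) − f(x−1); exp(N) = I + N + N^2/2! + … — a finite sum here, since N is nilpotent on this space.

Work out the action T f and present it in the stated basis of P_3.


g(x) = -2x^3 - 16x^2 - (173/3)x - 83

order-1 term: -18x^2 - 6x + 7
order-2 term: -54x - 36
order-3 term: -54
the series for exp(3Δ) f terminates at order 3
exp(3Δ) f = -2x^3 - 16x^2 - (173/3)x - 83


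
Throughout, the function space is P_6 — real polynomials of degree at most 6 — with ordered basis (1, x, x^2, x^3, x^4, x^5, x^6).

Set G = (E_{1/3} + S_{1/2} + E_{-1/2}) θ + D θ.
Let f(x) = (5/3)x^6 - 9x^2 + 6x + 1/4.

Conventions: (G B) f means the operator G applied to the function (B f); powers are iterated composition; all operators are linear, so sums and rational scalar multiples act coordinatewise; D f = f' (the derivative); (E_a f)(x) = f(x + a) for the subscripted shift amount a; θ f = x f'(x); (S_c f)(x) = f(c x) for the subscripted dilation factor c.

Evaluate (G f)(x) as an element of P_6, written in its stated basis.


g(x) = (645/32)x^6 + 50x^5 + (325/6)x^4 - (475/27)x^3 - (6323/216)x^2 - (10775/648)x - 31027/23328

θ f = 10x^6 - 18x^2 + 6x
E_{1/3} θ f = 10x^6 + 20x^5 + (50/3)x^4 + (200/27)x^3 - (436/27)x^2 - (466/81)x + 10/729
S_{1/2} θ f = (5/32)x^6 - (9/2)x^2 + 3x
E_{-1/2} θ f = 10x^6 - 30x^5 + (75/2)x^4 - 25x^3 - (69/8)x^2 + (177/8)x - 235/32
(E_{1/3} + S_{1/2} + E_{-1/2}) θ f = (645/32)x^6 - 10x^5 + (325/6)x^4 - (475/27)x^3 - (6323/216)x^2 + (12553/648)x - 170995/23328
θ f = 10x^6 - 18x^2 + 6x
D θ f = 60x^5 - 36x + 6
((E_{1/3} + S_{1/2} + E_{-1/2}) θ + D θ) f = (645/32)x^6 + 50x^5 + (325/6)x^4 - (475/27)x^3 - (6323/216)x^2 - (10775/648)x - 31027/23328


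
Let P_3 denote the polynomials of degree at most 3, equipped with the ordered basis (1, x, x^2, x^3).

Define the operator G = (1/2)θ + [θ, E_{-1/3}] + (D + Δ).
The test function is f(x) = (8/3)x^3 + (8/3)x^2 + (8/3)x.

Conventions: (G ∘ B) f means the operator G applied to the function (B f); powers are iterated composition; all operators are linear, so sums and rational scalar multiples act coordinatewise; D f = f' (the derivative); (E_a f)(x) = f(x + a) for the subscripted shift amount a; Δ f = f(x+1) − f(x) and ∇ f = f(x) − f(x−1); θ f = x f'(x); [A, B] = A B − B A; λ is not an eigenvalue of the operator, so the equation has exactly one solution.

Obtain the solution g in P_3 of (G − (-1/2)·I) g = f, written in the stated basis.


g(x) = (4/3)x^3 - (40/9)x^2 + (548/27)x - 7352/81

write g with unknown coordinates in the stated basis and equate coefficients in (G − (-1/2)·I) g = f
solving from the highest basis element down gives g = (4/3)x^3 - (40/9)x^2 + (548/27)x - 7352/81
check: G g = 2x^3 + (44/9)x^2 - (202/27)x + 3676/81
so G g − (-1/2)·g = (8/3)x^3 + (8/3)x^2 + (8/3)x = f ✓


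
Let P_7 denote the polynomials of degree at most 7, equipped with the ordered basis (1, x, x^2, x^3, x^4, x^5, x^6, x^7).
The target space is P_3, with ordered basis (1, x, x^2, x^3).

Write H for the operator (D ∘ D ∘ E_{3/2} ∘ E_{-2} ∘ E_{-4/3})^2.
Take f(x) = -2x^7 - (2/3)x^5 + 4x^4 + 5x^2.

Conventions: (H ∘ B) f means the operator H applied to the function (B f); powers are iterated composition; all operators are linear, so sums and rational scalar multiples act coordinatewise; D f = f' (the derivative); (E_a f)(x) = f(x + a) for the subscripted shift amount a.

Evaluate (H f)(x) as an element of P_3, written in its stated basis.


E_{-4/3} f = -2x^7 + (56/3)x^6 - (226/3)x^5 + (4708/27)x^4 - (20608/81)x^3 + (19477/81)x^2 - (102392/729)x + 86000/2187
E_{-2} E_{-4/3} f = -2x^7 + (140/3)x^6 - (1402/3)x^5 + (70408/27)x^4 - (710320/81)x^3 + (1442005/81)x^2 - (14756300/729)x + 21801500/2187
E_{3/2} E_{-2} E_{-4/3} f = -2x^7 + (77/3)x^6 - (851/6)x^5 + (47677/108)x^4 - (545963/648)x^3 + (1291621/1296)x^2 - (16007035/23328)x + 30096935/139968
D (E_{3/2} ∘ E_{-2} ∘ E_{-4/3}) f = -14x^6 + 154x^5 - (4255/6)x^4 + (47677/27)x^3 - (545963/216)x^2 + (1291621/648)x - 16007035/23328
D D (E_{3/2} ∘ E_{-2} ∘ E_{-4/3}) f = -84x^5 + 770x^4 - (8510/3)x^3 + (47677/9)x^2 - (545963/108)x + 1291621/648
E_{-4/3} (D ∘ D ∘ E_{3/2} ∘ E_{-2} ∘ E_{-4/3}) f = -84x^5 + 1330x^4 - (25310/3)x^3 + (241637/9)x^2 - (4637387/108)x + 17925437/648
E_{-2} E_{-4/3} (D ∘ D ∘ E_{3/2} ∘ E_{-2} ∘ E_{-4/3}) f = -84x^5 + 2170x^4 - (67310/3)x^3 + (1044977/9)x^2 - (32492123/108)x + 202432481/648
E_{3/2} E_{-2} E_{-4/3} (D ∘ D ∘ E_{3/2} ∘ E_{-2} ∘ E_{-4/3}) f = -84x^5 + 1540x^4 - (33920/3)x^3 + (374432/9)x^2 - (2073764/27)x + 4615750/81
D (E_{3/2} ∘ E_{-2} ∘ E_{-4/3}) (D ∘ D ∘ E_{3/2} ∘ E_{-2} ∘ E_{-4/3}) f = -420x^4 + 6160x^3 - 33920x^2 + (748864/9)x - 2073764/27
D D (E_{3/2} ∘ E_{-2} ∘ E_{-4/3}) (D ∘ D ∘ E_{3/2} ∘ E_{-2} ∘ E_{-4/3}) f = -1680x^3 + 18480x^2 - 67840x + 748864/9

the image equals g(x) = -1680x^3 + 18480x^2 - 67840x + 748864/9


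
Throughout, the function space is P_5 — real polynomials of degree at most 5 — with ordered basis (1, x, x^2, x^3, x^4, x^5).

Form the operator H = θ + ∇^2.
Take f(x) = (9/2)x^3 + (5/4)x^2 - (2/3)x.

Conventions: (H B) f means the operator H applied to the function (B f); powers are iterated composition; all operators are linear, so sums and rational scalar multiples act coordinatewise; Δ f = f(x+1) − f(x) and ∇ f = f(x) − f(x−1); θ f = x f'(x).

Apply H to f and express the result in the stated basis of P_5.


the image equals g(x) = (27/2)x^3 + (5/2)x^2 + (79/3)x - 49/2

θ f = (27/2)x^3 + (5/2)x^2 - (2/3)x
∇ f = (27/2)x^2 - 11x + 31/12
∇ ∇ f = 27x - 49/2
(θ + ∇^2) f = (27/2)x^3 + (5/2)x^2 + (79/3)x - 49/2


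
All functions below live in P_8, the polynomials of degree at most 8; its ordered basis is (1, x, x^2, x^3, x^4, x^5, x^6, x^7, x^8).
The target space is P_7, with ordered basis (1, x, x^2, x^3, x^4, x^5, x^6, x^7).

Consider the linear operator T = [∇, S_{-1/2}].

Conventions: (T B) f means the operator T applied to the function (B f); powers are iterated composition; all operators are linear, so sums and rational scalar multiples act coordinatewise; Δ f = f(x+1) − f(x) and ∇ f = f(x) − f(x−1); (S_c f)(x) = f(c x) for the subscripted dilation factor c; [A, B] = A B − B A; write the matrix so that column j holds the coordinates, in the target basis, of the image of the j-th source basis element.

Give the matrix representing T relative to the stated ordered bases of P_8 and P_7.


the matrix is [[0, -3/2, 3/4, -9/8, 15/16, -33/32, 63/64, -129/128, 255/256]; [0, 0, 3/2, -9/8, 9/4, -75/32, 99/32, -441/128, 129/32]; [0, 0, 0, -9/8, 9/8, -45/16, 225/64, -693/128, 441/64]; [0, 0, 0, 0, 3/4, -15/16, 45/16, -525/128, 231/32]; [0, 0, 0, 0, 0, -15/32, 45/64, -315/128, 525/128]; [0, 0, 0, 0, 0, 0, 9/32, -63/128, 63/32]; [0, 0, 0, 0, 0, 0, 0, -21/128, 21/64]; [0, 0, 0, 0, 0, 0, 0, 0, 3/32]] (rows listed top to bottom)

image of 1: 0
image of x: -3/2
image of x^2: (3/2)x + 3/4
image of x^3: -(9/8)x^2 - (9/8)x - 9/8
image of x^4: (3/4)x^3 + (9/8)x^2 + (9/4)x + 15/16
image of x^5: -(15/32)x^4 - (15/16)x^3 - (45/16)x^2 - (75/32)x - 33/32
image of x^6: (9/32)x^5 + (45/64)x^4 + (45/16)x^3 + (225/64)x^2 + (99/32)x + 63/64
image of x^7: -(21/128)x^6 - (63/128)x^5 - (315/128)x^4 - (525/128)x^3 - (693/128)x^2 - (441/128)x - 129/128
image of x^8: (3/32)x^7 + (21/64)x^6 + (63/32)x^5 + (525/128)x^4 + (231/32)x^3 + (441/64)x^2 + (129/32)x + 255/256
each image's coordinates form column j of the matrix


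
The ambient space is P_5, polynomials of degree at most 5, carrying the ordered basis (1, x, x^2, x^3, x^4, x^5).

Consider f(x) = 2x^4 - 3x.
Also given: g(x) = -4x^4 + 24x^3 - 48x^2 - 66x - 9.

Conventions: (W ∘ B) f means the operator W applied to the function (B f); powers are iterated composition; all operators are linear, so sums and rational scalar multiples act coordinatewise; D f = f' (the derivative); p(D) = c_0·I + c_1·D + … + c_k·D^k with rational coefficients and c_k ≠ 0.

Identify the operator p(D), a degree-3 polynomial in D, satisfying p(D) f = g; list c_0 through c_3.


D^0 f = 2x^4 - 3x
D^1 f = 8x^3 - 3
D^2 f = 24x^2
D^3 f = 48x
matching coefficients of g against c_0 f + c_1 Df + … from the top degree down determines the c_i
solution: c_0 = -2, c_1 = 3, c_2 = -2, c_3 = -3/2

c_0 = -2, c_1 = 3, c_2 = -2, c_3 = -3/2


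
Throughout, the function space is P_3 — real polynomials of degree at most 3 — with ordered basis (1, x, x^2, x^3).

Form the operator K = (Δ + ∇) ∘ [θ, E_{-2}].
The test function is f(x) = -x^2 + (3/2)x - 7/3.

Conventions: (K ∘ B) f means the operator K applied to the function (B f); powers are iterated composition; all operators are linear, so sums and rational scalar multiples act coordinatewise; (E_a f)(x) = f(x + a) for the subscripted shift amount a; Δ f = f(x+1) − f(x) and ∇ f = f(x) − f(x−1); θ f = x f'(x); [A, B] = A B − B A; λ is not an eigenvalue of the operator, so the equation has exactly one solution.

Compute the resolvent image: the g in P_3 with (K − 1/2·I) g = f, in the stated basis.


the image equals g(x) = 2x^2 - 3x + 110/3

write g with unknown coordinates in the stated basis and equate coefficients in (K − 1/2·I) g = f
solving from the highest basis element down gives g = 2x^2 - 3x + 110/3
check: K g = 16
so K g − 1/2·g = -x^2 + (3/2)x - 7/3 = f ✓


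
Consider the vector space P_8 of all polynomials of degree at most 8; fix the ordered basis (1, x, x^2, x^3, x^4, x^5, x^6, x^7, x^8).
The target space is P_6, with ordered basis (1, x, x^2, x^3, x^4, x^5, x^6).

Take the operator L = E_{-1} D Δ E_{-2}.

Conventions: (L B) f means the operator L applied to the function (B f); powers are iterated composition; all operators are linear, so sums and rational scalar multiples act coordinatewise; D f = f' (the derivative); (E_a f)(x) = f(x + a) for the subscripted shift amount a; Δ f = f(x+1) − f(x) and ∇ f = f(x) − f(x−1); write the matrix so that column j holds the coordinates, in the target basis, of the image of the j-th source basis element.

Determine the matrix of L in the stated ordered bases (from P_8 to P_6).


image of 1: 0
image of x: 0
image of x^2: 2
image of x^3: 6x - 15
image of x^4: 12x^2 - 60x + 76
image of x^5: 20x^3 - 150x^2 + 380x - 325
image of x^6: 30x^4 - 300x^3 + 1140x^2 - 1950x + 1266
image of x^7: 42x^5 - 525x^4 + 2660x^3 - 6825x^2 + 8862x - 4655
image of x^8: 56x^6 - 840x^5 + 5320x^4 - 18200x^3 + 35448x^2 - 37240x + 16472
each image's coordinates form column j of the matrix

the matrix is [[0, 0, 2, -15, 76, -325, 1266, -4655, 16472]; [0, 0, 0, 6, -60, 380, -1950, 8862, -37240]; [0, 0, 0, 0, 12, -150, 1140, -6825, 35448]; [0, 0, 0, 0, 0, 20, -300, 2660, -18200]; [0, 0, 0, 0, 0, 0, 30, -525, 5320]; [0, 0, 0, 0, 0, 0, 0, 42, -840]; [0, 0, 0, 0, 0, 0, 0, 0, 56]] (rows listed top to bottom)
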